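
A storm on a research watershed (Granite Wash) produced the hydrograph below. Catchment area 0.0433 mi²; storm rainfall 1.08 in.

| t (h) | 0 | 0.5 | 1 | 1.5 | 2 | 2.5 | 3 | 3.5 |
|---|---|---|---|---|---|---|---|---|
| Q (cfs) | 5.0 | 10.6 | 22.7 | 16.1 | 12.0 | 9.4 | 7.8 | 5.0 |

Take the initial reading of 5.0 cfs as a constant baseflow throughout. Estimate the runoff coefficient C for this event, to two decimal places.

C ≈ 0.81

ΣQ_DR = 48.60 cfs; V = ΣQ_DR·Δt = 87480 ft³.
Runoff depth d = V / A = 0.8696 in.
C = d / P = 0.8696 / 1.08 = 0.81.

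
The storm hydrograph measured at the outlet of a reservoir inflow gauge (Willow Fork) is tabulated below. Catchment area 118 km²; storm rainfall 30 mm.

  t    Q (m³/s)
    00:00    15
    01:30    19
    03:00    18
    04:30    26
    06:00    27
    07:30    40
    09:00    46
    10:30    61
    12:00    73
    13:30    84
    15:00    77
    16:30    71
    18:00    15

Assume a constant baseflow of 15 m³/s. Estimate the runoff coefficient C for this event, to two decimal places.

ΣQ_DR = 377.0 m³/s; V = ΣQ_DR·Δt = 2.036 × 10^6 m³.
Runoff depth d = V / A = 17.25 mm.
C = d / P = 17.25 / 30 = 0.58.

C ≈ 0.58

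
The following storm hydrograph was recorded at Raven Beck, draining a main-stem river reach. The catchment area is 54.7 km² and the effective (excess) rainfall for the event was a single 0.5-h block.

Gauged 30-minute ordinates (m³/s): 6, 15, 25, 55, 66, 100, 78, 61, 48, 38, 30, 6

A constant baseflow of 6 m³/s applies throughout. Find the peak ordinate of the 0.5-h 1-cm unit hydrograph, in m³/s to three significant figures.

Direct runoff: 0.0, 9.0, 19.0, 49.0, 60.0, 94.0, 72.0, 55.0, 42.0, 32.0, 24.0, 0.0 m³/s; ΣQ_DR = 456.0 m³/s, peak = 94.0 m³/s.
Runoff depth d = ΣQ_DR·Δt / A = 456.0 × 1800 / (54.7 km²) = 15.01 mm.
The 1-cm UH is the DRH scaled by (10 mm)/d, so U_p = 94.0 × 10/15.01 = 62.6 m³/s.

U_p ≈ 62.6 m³/s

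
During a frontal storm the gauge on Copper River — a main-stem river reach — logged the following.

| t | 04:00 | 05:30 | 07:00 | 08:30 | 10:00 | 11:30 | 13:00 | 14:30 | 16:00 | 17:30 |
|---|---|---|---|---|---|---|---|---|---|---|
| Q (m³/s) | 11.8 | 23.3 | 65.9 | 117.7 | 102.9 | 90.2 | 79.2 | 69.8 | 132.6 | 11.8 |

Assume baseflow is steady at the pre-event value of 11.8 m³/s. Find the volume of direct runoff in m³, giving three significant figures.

Direct-runoff ordinates (Q − Q_b): 0.0, 11.5, 54.1, 105.9, 91.1, 78.4, 67.4, 58.0, 120.8, 0.0 m³/s.
ΣQ_DR = 587.2 m³/s.
With Δt = 1.5 h = 5400 s, V = ΣQ_DR · Δt = 587.2 × 5400 = 3.17 × 10^6 m³.

V ≈ 3.17 × 10^6 m³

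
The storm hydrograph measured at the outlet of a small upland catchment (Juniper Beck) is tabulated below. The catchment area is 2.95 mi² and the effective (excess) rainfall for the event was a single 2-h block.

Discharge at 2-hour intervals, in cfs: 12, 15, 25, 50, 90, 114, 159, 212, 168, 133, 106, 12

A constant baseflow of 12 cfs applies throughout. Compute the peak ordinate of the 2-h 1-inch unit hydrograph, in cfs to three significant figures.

Direct runoff: 0.0, 3.0, 13.0, 38.0, 78.0, 102.0, 147.0, 200.0, 156.0, 121.0, 94.0, 0.0 cfs; ΣQ_DR = 952.0 cfs, peak = 200.0 cfs.
Runoff depth d = ΣQ_DR·Δt / A = 952.0 × 7200 / (2.95 mi²) = 1.000 in.
The 1-inch UH is the DRH scaled by (1 in)/d, so U_p = 200.0 × 1/1.000 = 200 cfs.

U_p ≈ 200 cfs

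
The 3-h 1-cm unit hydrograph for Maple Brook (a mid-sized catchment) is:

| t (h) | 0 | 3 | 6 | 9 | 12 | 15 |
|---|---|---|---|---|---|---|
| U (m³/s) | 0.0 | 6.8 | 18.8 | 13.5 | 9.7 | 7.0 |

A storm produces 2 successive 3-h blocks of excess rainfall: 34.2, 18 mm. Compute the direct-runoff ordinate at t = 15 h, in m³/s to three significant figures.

By discrete convolution, Q_j = Σ (P_i / 10 mm) · U_{j−i}.
At t = 15 h (j=5): Q = (34.2/10)·7.0 + (18/10)·9.7 = 41.4 m³/s.

Q ≈ 41.4 m³/s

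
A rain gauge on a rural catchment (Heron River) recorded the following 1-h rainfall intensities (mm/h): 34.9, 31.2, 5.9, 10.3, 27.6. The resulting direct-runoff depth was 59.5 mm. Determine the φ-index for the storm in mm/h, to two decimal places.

Only the 3 blocks with intensity above φ contribute runoff: 34.9, 31.2, 27.6 mm/h.
Σ(I−φ)·Δt = d  ⇒  (34.9+31.2+27.6 − 3φ)·1 = 59.5
φ = (93.70 − 59.5/1) / 3 = 11.40 mm/h.

φ ≈ 11.40 mm/h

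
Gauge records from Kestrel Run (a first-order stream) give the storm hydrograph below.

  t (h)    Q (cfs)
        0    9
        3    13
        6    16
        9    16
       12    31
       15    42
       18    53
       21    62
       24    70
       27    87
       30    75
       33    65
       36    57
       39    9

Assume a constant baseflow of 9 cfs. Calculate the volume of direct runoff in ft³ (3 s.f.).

Direct-runoff ordinates (Q − Q_b): 0.0, 4.0, 7.0, 7.0, 22.0, 33.0, 44.0, 53.0, 61.0, 78.0, 66.0, 56.0, 48.0, 0.0 cfs.
ΣQ_DR = 479.0 cfs.
With Δt = 3 h = 10800 s, V = ΣQ_DR · Δt = 479.0 × 10800 = 5.17 × 10^6 ft³.

V ≈ 5.17 × 10^6 ft³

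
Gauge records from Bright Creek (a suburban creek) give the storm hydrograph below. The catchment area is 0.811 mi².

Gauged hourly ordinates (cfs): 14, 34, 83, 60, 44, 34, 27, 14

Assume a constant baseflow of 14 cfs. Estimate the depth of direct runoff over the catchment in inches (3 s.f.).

d ≈ 0.378 in

Direct runoff: 0.0, 20.0, 69.0, 46.0, 30.0, 20.0, 13.0, 0.0 cfs; ΣQ_DR = 198.0 cfs.
V = ΣQ_DR · Δt = 198.0 × 3600 s = 7.128 × 10^5 ft³.
Over A = 0.811 mi², depth = V / A = 0.378 in.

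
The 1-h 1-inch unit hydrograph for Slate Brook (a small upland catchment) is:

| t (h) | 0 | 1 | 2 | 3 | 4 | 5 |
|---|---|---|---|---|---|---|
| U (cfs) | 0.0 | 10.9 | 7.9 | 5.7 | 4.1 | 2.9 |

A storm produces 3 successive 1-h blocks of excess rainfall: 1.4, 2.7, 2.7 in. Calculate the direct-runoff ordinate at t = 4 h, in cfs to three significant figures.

Q ≈ 42.5 cfs

By discrete convolution, Q_j = Σ (P_i / 1 in) · U_{j−i}.
At t = 4 h (j=4): Q = (1.4/1)·4.1 + (2.7/1)·5.7 + (2.7/1)·7.9 = 42.5 cfs.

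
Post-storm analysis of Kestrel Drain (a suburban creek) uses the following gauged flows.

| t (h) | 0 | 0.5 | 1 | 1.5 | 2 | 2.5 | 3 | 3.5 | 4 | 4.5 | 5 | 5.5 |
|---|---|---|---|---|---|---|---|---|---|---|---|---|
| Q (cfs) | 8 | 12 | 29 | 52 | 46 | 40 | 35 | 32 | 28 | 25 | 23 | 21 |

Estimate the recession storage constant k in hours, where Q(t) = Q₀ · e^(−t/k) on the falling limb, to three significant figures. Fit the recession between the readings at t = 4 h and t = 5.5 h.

k ≈ 5.21 h

On the falling limb, Q drops from 28 to 21 cfs between t = 4 h and t = 5.5 h (Δt = 1.5 h).
k = −Δt / ln(Q₂/Q₁) = −1.5 / ln(21/28) = 5.21 h.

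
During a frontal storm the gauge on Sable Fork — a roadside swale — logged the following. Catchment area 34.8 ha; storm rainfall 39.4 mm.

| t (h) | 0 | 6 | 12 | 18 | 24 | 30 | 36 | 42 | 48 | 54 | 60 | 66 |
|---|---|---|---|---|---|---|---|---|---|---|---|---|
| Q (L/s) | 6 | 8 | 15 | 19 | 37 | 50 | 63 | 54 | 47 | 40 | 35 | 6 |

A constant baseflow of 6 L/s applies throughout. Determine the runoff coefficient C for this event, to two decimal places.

ΣQ_DR = 308.0 L/s; V = ΣQ_DR·Δt = 6.653 × 10^6 L.
Runoff depth d = V / A = 19.12 mm.
C = d / P = 19.12 / 39.4 = 0.49.

C ≈ 0.49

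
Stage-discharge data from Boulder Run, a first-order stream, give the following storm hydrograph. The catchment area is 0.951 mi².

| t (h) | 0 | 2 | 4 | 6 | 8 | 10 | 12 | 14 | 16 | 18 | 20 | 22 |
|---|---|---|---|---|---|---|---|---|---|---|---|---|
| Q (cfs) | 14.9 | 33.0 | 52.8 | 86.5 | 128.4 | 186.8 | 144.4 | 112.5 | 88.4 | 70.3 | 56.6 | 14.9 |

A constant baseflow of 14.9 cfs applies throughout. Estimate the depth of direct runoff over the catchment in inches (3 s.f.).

d ≈ 2.64 in

Direct runoff: 0.0, 18.1, 37.9, 71.6, 113.5, 171.9, 129.5, 97.6, 73.5, 55.4, 41.7, 0.0 cfs; ΣQ_DR = 810.7 cfs.
V = ΣQ_DR · Δt = 810.7 × 7200 s = 5.837 × 10^6 ft³.
Over A = 0.951 mi², depth = V / A = 2.64 in.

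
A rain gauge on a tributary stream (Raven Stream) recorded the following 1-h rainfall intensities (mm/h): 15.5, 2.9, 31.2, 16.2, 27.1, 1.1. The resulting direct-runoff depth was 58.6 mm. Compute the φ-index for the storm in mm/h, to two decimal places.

Only the 4 blocks with intensity above φ contribute runoff: 15.5, 31.2, 16.2, 27.1 mm/h.
Σ(I−φ)·Δt = d  ⇒  (15.5+31.2+16.2+27.1 − 4φ)·1 = 58.6
φ = (90.00 − 58.6/1) / 4 = 7.85 mm/h.

φ ≈ 7.85 mm/h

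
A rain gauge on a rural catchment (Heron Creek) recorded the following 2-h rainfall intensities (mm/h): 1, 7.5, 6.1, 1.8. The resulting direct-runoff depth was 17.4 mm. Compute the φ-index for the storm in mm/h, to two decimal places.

Only the 2 blocks with intensity above φ contribute runoff: 7.5, 6.1 mm/h.
Σ(I−φ)·Δt = d  ⇒  (7.5+6.1 − 2φ)·2 = 17.4
φ = (13.60 − 17.4/2) / 2 = 2.45 mm/h.

φ ≈ 2.45 mm/h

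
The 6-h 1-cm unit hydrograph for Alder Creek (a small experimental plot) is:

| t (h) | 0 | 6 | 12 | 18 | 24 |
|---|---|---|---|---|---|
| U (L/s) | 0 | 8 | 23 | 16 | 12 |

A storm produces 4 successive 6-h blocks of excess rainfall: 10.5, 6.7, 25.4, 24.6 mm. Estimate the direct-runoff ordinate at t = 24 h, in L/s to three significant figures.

By discrete convolution, Q_j = Σ (P_i / 10 mm) · U_{j−i}.
At t = 24 h (j=4): Q = (10.5/10)·12 + (6.7/10)·16 + (25.4/10)·23 + (24.6/10)·8 = 101 L/s.

Q ≈ 101 L/s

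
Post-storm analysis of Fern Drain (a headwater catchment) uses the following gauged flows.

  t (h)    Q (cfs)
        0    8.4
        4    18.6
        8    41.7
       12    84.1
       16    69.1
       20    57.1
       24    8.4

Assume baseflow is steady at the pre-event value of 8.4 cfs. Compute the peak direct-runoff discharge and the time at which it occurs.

Q_p = 75.7 cfs at t = 12 h

Subtracting baseflow gives direct-runoff ordinates: 0.0, 10.2, 33.3, 75.7, 60.7, 48.7, 0.0 cfs.
The maximum is 75.7 cfs, occurring at the reading for t = 12 h.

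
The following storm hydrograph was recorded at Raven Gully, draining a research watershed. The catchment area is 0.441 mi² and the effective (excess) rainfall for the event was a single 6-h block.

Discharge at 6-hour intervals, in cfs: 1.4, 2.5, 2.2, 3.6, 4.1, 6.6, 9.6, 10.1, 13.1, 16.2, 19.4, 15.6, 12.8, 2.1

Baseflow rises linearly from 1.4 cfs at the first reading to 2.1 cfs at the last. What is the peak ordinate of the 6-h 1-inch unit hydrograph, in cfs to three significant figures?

U_p ≈ 8.74 cfs

Direct runoff: 0.00, 1.05, 0.69, 2.04, 2.48, 4.93, 7.88, 8.32, 11.27, 14.32, 17.46, 13.61, 10.75, 0.00 cfs; ΣQ_DR = 94.80 cfs, peak = 17.46 cfs.
Runoff depth d = ΣQ_DR·Δt / A = 94.80 × 21600 / (0.441 mi²) = 1.999 in.
The 1-inch UH is the DRH scaled by (1 in)/d, so U_p = 17.46 × 1/1.999 = 8.74 cfs.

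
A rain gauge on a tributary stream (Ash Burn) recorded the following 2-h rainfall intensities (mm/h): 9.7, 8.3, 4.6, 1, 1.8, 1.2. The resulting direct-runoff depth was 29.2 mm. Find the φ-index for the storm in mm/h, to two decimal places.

Only the 3 blocks with intensity above φ contribute runoff: 9.7, 8.3, 4.6 mm/h.
Σ(I−φ)·Δt = d  ⇒  (9.7+8.3+4.6 − 3φ)·2 = 29.2
φ = (22.60 − 29.2/2) / 3 = 2.67 mm/h.

φ ≈ 2.67 mm/h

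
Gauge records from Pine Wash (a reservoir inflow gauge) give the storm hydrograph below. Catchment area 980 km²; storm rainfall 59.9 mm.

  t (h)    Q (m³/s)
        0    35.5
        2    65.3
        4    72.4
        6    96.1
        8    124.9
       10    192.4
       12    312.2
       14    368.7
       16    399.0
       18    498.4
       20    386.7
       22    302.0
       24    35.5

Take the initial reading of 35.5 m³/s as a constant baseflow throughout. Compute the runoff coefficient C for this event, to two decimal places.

C ≈ 0.30

ΣQ_DR = 2428 m³/s; V = ΣQ_DR·Δt = 1.748 × 10^7 m³.
Runoff depth d = V / A = 17.84 mm.
C = d / P = 17.84 / 59.9 = 0.30.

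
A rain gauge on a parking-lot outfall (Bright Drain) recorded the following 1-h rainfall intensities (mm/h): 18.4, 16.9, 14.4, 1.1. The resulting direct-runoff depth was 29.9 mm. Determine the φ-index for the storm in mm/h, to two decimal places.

Only the 3 blocks with intensity above φ contribute runoff: 18.4, 16.9, 14.4 mm/h.
Σ(I−φ)·Δt = d  ⇒  (18.4+16.9+14.4 − 3φ)·1 = 29.9
φ = (49.70 − 29.9/1) / 3 = 6.60 mm/h.

φ ≈ 6.60 mm/h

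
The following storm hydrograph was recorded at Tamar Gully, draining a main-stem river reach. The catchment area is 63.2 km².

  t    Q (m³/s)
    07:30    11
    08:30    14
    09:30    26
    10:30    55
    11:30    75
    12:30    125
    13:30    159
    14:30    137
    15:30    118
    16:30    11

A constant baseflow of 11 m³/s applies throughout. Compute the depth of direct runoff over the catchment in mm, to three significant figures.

d ≈ 35.4 mm

Direct runoff: 0.0, 3.0, 15.0, 44.0, 64.0, 114.0, 148.0, 126.0, 107.0, 0.0 m³/s; ΣQ_DR = 621.0 m³/s.
V = ΣQ_DR · Δt = 621.0 × 3600 s = 2.236 × 10^6 m³.
Over A = 63.2 km², depth = V / A = 35.4 mm.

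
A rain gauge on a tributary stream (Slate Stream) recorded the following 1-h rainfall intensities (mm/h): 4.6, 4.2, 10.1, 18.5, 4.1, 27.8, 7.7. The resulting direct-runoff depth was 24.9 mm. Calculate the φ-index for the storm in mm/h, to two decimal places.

Only the 2 blocks with intensity above φ contribute runoff: 18.5, 27.8 mm/h.
Σ(I−φ)·Δt = d  ⇒  (18.5+27.8 − 2φ)·1 = 24.9
φ = (46.30 − 24.9/1) / 2 = 10.70 mm/h.

φ ≈ 10.70 mm/h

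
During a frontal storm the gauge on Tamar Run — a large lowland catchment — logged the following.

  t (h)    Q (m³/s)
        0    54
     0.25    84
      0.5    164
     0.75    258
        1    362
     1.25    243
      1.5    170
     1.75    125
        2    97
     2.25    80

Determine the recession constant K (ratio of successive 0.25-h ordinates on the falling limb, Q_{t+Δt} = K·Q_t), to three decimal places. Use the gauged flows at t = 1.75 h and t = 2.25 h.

K ≈ 0.800

Using the recession-limb readings at t = 1.75 h and t = 2.25 h: Q falls from 125 to 80 m³/s over 2 intervals.
K = (Q₂/Q₁)^(1/2) = (80/125)^(1/2) = 0.800.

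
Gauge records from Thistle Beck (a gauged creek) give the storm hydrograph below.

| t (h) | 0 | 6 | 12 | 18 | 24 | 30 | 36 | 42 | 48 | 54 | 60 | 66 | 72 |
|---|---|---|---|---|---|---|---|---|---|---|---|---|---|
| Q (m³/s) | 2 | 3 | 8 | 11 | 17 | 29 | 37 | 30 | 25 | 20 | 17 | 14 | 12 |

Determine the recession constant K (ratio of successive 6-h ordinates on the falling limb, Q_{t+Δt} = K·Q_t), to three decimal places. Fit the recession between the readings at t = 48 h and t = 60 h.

Using the recession-limb readings at t = 48 h and t = 60 h: Q falls from 25 to 17 m³/s over 2 intervals.
K = (Q₂/Q₁)^(1/2) = (17/25)^(1/2) = 0.825.

K ≈ 0.825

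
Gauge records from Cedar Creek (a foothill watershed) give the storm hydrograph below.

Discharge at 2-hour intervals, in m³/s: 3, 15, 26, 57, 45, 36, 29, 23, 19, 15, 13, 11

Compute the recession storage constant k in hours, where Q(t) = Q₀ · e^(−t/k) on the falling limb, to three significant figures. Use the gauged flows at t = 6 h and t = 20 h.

On the falling limb, Q drops from 57 to 13 m³/s between t = 6 h and t = 20 h (Δt = 14 h).
k = −Δt / ln(Q₂/Q₁) = −14 / ln(13/57) = 9.47 h.

k ≈ 9.47 h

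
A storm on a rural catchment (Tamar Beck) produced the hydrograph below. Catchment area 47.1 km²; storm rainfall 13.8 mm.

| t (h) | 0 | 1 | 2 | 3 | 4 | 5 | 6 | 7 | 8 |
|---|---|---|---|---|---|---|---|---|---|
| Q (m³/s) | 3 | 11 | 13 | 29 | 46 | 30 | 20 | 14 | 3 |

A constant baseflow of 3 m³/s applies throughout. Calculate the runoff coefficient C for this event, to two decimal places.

C ≈ 0.79

ΣQ_DR = 142.0 m³/s; V = ΣQ_DR·Δt = 5.112 × 10^5 m³.
Runoff depth d = V / A = 10.85 mm.
C = d / P = 10.85 / 13.8 = 0.79.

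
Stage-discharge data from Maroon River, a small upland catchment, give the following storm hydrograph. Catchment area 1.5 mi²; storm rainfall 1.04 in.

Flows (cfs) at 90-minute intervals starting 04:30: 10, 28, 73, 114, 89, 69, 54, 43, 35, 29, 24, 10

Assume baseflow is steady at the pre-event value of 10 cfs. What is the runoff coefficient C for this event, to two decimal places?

ΣQ_DR = 458.0 cfs; V = ΣQ_DR·Δt = 2.473 × 10^6 ft³.
Runoff depth d = V / A = 0.7097 in.
C = d / P = 0.7097 / 1.04 = 0.68.

C ≈ 0.68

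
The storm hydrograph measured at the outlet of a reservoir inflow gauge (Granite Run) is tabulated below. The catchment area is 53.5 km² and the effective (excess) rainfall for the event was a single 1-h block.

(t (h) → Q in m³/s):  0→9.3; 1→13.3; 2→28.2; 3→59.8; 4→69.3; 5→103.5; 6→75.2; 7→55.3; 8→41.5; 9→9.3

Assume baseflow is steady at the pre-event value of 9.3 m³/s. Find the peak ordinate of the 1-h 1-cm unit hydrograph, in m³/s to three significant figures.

Direct runoff: 0.0, 4.0, 18.9, 50.5, 60.0, 94.2, 65.9, 46.0, 32.2, 0.0 m³/s; ΣQ_DR = 371.7 m³/s, peak = 94.2 m³/s.
Runoff depth d = ΣQ_DR·Δt / A = 371.7 × 3600 / (53.5 km²) = 25.01 mm.
The 1-cm UH is the DRH scaled by (10 mm)/d, so U_p = 94.2 × 10/25.01 = 37.7 m³/s.

U_p ≈ 37.7 m³/s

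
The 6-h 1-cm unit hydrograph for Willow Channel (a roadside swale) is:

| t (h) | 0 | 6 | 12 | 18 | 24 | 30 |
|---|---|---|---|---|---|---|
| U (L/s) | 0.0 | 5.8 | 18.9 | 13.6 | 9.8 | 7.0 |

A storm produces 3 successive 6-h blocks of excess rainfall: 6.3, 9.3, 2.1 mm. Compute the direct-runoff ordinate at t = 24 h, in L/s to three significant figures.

By discrete convolution, Q_j = Σ (P_i / 10 mm) · U_{j−i}.
At t = 24 h (j=4): Q = (6.3/10)·9.8 + (9.3/10)·13.6 + (2.1/10)·18.9 = 22.8 L/s.

Q ≈ 22.8 L/s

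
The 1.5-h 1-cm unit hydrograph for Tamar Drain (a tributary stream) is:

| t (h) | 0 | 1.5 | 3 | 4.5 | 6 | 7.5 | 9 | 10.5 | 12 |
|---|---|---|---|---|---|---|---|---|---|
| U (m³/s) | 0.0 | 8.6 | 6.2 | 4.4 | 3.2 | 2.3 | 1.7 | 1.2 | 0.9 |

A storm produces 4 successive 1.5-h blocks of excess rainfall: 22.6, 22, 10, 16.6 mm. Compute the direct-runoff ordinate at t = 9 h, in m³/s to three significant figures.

By discrete convolution, Q_j = Σ (P_i / 10 mm) · U_{j−i}.
At t = 9 h (j=6): Q = (22.6/10)·1.7 + (22/10)·2.3 + (10/10)·3.2 + (16.6/10)·4.4 = 19.4 m³/s.

Q ≈ 19.4 m³/s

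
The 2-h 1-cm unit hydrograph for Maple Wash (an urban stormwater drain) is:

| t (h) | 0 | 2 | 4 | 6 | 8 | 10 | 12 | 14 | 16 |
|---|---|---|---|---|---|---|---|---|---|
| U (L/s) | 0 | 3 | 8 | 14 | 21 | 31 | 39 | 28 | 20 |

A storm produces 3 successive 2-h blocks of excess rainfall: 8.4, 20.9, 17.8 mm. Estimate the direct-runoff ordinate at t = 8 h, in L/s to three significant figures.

By discrete convolution, Q_j = Σ (P_i / 10 mm) · U_{j−i}.
At t = 8 h (j=4): Q = (8.4/10)·21 + (20.9/10)·14 + (17.8/10)·8 = 61.1 L/s.

Q ≈ 61.1 L/s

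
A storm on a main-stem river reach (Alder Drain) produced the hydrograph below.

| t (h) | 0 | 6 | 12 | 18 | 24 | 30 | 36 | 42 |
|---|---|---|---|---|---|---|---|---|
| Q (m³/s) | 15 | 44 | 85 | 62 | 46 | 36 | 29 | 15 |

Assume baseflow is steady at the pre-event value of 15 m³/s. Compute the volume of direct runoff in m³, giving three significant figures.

V ≈ 4.58 × 10^6 m³

Direct-runoff ordinates (Q − Q_b): 0.0, 29.0, 70.0, 47.0, 31.0, 21.0, 14.0, 0.0 m³/s.
ΣQ_DR = 212.0 m³/s.
With Δt = 6 h = 21600 s, V = ΣQ_DR · Δt = 212.0 × 21600 = 4.58 × 10^6 m³.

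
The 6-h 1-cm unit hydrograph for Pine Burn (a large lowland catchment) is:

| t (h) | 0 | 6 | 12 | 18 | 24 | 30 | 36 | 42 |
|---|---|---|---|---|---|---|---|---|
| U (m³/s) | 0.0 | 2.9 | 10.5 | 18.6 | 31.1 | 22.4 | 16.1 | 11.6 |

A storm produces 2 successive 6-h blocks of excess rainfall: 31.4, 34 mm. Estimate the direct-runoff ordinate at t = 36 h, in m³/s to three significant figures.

By discrete convolution, Q_j = Σ (P_i / 10 mm) · U_{j−i}.
At t = 36 h (j=6): Q = (31.4/10)·16.1 + (34/10)·22.4 = 127 m³/s.

Q ≈ 127 m³/s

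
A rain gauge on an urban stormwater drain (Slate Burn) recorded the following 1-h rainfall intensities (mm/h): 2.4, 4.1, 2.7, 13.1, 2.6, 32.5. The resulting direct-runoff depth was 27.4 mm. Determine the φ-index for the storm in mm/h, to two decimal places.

Only the 2 blocks with intensity above φ contribute runoff: 13.1, 32.5 mm/h.
Σ(I−φ)·Δt = d  ⇒  (13.1+32.5 − 2φ)·1 = 27.4
φ = (45.60 − 27.4/1) / 2 = 9.10 mm/h.

φ ≈ 9.10 mm/h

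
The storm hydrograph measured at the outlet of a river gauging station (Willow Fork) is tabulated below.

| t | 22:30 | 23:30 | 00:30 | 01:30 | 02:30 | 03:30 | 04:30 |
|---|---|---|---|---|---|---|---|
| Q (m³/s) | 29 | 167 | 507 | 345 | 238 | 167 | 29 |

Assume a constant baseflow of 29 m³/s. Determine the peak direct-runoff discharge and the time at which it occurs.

Q_p = 478.0 m³/s at t = 00:30

Subtracting baseflow gives direct-runoff ordinates: 0.0, 138.0, 478.0, 316.0, 209.0, 138.0, 0.0 m³/s.
The maximum is 478.0 m³/s, occurring at the reading for t = 00:30.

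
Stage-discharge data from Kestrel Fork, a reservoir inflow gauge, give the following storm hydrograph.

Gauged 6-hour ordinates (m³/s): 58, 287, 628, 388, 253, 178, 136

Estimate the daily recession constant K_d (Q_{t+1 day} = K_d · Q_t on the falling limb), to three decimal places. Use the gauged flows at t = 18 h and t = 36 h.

Between t = 18 h and t = 36 h the flow falls from 388 to 136 m³/s over 3×6 h = 18 h.
Per-interval ratio K = (136/388)^(1/3) = 0.7051; K_d = K^(24/6) = 0.247.

K_d ≈ 0.247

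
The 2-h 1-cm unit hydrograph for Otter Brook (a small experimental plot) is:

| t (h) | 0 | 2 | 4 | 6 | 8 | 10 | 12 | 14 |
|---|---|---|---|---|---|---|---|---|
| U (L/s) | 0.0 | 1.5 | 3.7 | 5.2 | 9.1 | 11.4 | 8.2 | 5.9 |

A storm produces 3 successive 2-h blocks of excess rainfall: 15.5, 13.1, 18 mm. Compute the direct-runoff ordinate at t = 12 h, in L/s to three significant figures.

Q ≈ 44.0 L/s

By discrete convolution, Q_j = Σ (P_i / 10 mm) · U_{j−i}.
At t = 12 h (j=6): Q = (15.5/10)·8.2 + (13.1/10)·11.4 + (18/10)·9.1 = 44.0 L/s.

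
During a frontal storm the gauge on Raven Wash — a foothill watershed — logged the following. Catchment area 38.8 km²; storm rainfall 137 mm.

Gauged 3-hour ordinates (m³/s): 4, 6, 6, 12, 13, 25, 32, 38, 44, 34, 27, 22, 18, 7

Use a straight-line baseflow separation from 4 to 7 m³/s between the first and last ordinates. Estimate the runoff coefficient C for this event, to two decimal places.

C ≈ 0.43

ΣQ_DR = 211.0 m³/s; V = ΣQ_DR·Δt = 2.279 × 10^6 m³.
Runoff depth d = V / A = 58.73 mm.
C = d / P = 58.73 / 137 = 0.43.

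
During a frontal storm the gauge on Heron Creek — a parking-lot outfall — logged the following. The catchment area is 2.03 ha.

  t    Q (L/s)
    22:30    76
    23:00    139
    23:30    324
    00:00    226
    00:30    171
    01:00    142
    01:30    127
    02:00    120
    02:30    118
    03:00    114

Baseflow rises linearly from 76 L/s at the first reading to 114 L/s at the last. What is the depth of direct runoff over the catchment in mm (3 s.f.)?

Direct runoff: 0.00, 58.78, 239.56, 137.33, 78.11, 44.89, 25.67, 14.44, 8.22, 0.00 L/s; ΣQ_DR = 607.0 L/s.
V = ΣQ_DR · Δt = 607.0 × 1800 s = 1.093 × 10^6 L.
Over A = 2.03 ha, depth = V / A = 53.8 mm.

d ≈ 53.8 mm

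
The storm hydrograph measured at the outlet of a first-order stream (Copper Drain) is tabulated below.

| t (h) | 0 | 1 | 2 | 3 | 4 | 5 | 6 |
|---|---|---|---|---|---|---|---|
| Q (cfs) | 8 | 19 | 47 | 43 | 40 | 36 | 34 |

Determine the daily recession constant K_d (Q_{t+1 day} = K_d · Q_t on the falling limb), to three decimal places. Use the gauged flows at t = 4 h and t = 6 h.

K_d ≈ 0.142

Between t = 4 h and t = 6 h the flow falls from 40 to 34 cfs over 2×1 h = 2 h.
Per-interval ratio K = (34/40)^(1/2) = 0.9220; K_d = K^(24/1) = 0.142.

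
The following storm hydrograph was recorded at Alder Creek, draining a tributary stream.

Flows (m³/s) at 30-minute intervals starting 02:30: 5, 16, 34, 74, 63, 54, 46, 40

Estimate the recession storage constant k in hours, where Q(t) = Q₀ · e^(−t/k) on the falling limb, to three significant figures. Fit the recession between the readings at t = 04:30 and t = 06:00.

On the falling limb, Q drops from 63 to 40 m³/s between t = 04:30 and t = 06:00 (Δt = 1.5 h).
k = −Δt / ln(Q₂/Q₁) = −1.5 / ln(40/63) = 3.30 h.

k ≈ 3.30 h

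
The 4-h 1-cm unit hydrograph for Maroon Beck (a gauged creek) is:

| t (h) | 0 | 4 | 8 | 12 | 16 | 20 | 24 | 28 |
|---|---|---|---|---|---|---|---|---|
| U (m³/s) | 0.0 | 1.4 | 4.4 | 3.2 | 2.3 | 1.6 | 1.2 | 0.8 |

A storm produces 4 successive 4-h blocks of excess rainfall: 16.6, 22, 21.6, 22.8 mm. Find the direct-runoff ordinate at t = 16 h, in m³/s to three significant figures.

By discrete convolution, Q_j = Σ (P_i / 10 mm) · U_{j−i}.
At t = 16 h (j=4): Q = (16.6/10)·2.3 + (22/10)·3.2 + (21.6/10)·4.4 + (22.8/10)·1.4 = 23.6 m³/s.

Q ≈ 23.6 m³/s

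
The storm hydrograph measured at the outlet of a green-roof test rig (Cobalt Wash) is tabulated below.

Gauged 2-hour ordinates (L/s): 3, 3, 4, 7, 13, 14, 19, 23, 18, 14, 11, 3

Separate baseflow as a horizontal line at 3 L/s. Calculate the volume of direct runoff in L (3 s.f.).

Direct-runoff ordinates (Q − Q_b): 0.0, 0.0, 1.0, 4.0, 10.0, 11.0, 16.0, 20.0, 15.0, 11.0, 8.0, 0.0 L/s.
ΣQ_DR = 96.00 L/s.
With Δt = 2 h = 7200 s, V = ΣQ_DR · Δt = 96.00 × 7200 = 6.91 × 10^5 L.

V ≈ 6.91 × 10^5 L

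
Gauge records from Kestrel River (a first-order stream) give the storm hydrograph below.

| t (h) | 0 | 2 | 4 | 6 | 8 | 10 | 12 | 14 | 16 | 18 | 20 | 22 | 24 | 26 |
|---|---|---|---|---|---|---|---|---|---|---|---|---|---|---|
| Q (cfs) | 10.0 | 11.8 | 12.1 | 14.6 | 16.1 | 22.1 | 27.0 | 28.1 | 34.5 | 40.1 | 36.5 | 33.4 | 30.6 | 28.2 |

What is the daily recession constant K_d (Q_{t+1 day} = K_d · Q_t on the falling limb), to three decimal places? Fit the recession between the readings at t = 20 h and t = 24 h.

Between t = 20 h and t = 24 h the flow falls from 36.5 to 30.6 cfs over 2×2 h = 4 h.
Per-interval ratio K = (30.6/36.5)^(1/2) = 0.9156; K_d = K^(24/2) = 0.347.

K_d ≈ 0.347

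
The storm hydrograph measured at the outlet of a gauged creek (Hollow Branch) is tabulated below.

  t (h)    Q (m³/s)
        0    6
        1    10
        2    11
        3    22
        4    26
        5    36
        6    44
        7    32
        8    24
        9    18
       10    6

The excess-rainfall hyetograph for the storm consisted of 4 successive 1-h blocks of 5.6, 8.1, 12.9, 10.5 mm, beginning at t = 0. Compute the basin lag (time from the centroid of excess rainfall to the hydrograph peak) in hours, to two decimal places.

Centroid of excess rainfall: t_c = Σ P_i·t̄_i / ΣP_i = 2.2628 h (block centres at 0.5, 1.5, 2.5, 3.5 h).
Hydrograph peak occurs at t = 6 h, so basin lag t_L = 6 − 2.2628 = 3.74 h.

t_L ≈ 3.74 h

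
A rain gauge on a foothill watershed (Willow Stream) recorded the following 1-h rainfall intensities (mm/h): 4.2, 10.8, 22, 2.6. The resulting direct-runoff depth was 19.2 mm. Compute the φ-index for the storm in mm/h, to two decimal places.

φ ≈ 6.80 mm/h

Only the 2 blocks with intensity above φ contribute runoff: 10.8, 22 mm/h.
Σ(I−φ)·Δt = d  ⇒  (10.8+22 − 2φ)·1 = 19.2
φ = (32.80 − 19.2/1) / 2 = 6.80 mm/h.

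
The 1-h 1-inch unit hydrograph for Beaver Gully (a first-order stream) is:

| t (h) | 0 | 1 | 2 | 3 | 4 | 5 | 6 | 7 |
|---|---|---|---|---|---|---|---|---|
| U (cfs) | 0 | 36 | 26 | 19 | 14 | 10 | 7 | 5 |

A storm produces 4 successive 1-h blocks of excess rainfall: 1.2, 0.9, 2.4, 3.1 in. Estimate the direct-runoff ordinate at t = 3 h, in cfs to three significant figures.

Q ≈ 133 cfs

By discrete convolution, Q_j = Σ (P_i / 1 in) · U_{j−i}.
At t = 3 h (j=3): Q = (1.2/1)·19 + (0.9/1)·26 + (2.4/1)·36 + (3.1/1)·0 = 133 cfs.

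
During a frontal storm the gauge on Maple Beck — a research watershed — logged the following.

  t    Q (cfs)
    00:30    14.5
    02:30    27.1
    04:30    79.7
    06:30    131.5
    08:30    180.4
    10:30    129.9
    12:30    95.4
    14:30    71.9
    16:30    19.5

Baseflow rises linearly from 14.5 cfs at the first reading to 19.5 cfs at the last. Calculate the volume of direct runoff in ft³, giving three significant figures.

Direct-runoff ordinates (Q − Q_b): 0.00, 11.97, 63.95, 115.12, 163.40, 112.28, 77.15, 53.02, 0.00 cfs.
ΣQ_DR = 596.9 cfs.
With Δt = 2 h = 7200 s, V = ΣQ_DR · Δt = 596.9 × 7200 = 4.30 × 10^6 ft³.

V ≈ 4.30 × 10^6 ft³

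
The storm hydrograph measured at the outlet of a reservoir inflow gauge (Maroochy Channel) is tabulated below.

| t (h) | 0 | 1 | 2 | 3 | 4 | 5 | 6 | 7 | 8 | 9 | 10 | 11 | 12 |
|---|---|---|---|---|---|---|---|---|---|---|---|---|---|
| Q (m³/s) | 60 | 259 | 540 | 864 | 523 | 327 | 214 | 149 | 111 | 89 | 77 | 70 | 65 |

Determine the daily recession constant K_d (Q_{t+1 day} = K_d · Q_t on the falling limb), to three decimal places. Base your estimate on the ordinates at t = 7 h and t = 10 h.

K_d ≈ 0.005

Between t = 7 h and t = 10 h the flow falls from 149 to 77 m³/s over 3×1 h = 3 h.
Per-interval ratio K = (77/149)^(1/3) = 0.8025; K_d = K^(24/1) = 0.005.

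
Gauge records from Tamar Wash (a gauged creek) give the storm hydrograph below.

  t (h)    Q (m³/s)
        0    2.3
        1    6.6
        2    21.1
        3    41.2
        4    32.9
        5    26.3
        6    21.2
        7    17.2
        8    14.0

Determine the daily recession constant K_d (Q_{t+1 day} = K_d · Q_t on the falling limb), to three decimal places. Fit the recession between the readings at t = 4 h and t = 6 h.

K_d ≈ 0.005

Between t = 4 h and t = 6 h the flow falls from 32.9 to 21.2 m³/s over 2×1 h = 2 h.
Per-interval ratio K = (21.2/32.9)^(1/2) = 0.8027; K_d = K^(24/1) = 0.005.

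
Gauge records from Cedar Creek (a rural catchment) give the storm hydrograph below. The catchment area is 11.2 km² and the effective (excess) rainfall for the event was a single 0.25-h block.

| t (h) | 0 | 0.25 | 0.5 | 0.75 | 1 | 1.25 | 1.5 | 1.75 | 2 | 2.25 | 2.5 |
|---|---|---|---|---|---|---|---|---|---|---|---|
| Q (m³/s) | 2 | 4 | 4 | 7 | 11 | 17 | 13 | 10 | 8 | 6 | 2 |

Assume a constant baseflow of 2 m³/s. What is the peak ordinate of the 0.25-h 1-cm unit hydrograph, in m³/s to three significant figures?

Direct runoff: 0.0, 2.0, 2.0, 5.0, 9.0, 15.0, 11.0, 8.0, 6.0, 4.0, 0.0 m³/s; ΣQ_DR = 62.00 m³/s, peak = 15.0 m³/s.
Runoff depth d = ΣQ_DR·Δt / A = 62.00 × 900 / (11.2 km²) = 4.982 mm.
The 1-cm UH is the DRH scaled by (10 mm)/d, so U_p = 15.0 × 10/4.982 = 30.1 m³/s.

U_p ≈ 30.1 m³/s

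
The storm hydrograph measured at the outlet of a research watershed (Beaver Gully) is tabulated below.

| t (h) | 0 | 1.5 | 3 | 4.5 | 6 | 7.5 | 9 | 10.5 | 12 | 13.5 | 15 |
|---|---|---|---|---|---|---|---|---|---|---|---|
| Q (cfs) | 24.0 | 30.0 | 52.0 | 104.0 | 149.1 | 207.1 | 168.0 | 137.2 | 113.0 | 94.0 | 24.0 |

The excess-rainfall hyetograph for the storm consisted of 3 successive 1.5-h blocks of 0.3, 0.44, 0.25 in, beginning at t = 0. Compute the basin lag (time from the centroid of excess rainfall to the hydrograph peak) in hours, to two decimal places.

Centroid of excess rainfall: t_c = Σ P_i·t̄_i / ΣP_i = 2.1742 h (block centres at 0.75, 2.25, 3.75 h).
Hydrograph peak occurs at t = 7.5 h, so basin lag t_L = 7.5 − 2.1742 = 5.33 h.

t_L ≈ 5.33 h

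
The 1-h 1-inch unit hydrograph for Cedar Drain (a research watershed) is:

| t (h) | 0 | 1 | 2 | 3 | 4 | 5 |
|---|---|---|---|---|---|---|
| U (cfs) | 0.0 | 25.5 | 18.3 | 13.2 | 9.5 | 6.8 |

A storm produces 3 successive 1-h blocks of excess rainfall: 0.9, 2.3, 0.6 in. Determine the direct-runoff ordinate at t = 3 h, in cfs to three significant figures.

By discrete convolution, Q_j = Σ (P_i / 1 in) · U_{j−i}.
At t = 3 h (j=3): Q = (0.9/1)·13.2 + (2.3/1)·18.3 + (0.6/1)·25.5 = 69.3 cfs.

Q ≈ 69.3 cfs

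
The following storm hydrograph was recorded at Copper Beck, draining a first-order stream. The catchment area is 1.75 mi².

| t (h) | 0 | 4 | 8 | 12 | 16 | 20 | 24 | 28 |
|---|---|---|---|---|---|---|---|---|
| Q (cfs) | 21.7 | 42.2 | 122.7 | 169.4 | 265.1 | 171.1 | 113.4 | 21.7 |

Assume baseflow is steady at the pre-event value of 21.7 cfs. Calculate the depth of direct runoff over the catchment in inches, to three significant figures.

d ≈ 2.67 in

Direct runoff: 0.0, 20.5, 101.0, 147.7, 243.4, 149.4, 91.7, 0.0 cfs; ΣQ_DR = 753.7 cfs.
V = ΣQ_DR · Δt = 753.7 × 14400 s = 1.085 × 10^7 ft³.
Over A = 1.75 mi², depth = V / A = 2.67 in.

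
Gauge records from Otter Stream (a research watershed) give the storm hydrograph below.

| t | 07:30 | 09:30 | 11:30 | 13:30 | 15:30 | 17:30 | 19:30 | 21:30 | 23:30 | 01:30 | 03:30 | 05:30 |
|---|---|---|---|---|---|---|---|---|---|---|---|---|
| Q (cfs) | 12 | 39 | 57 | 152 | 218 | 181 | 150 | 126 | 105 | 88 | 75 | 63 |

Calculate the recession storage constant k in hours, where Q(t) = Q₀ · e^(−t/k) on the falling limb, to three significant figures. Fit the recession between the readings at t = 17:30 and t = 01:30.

On the falling limb, Q drops from 181 to 88 cfs between t = 17:30 and t = 01:30 (Δt = 8 h).
k = −Δt / ln(Q₂/Q₁) = −8 / ln(88/181) = 11.1 h.

k ≈ 11.1 h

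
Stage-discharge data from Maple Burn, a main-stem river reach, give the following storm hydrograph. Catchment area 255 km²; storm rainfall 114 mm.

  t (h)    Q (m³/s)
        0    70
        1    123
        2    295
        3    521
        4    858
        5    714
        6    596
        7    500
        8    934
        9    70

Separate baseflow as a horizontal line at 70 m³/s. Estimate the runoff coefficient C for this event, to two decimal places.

ΣQ_DR = 3981 m³/s; V = ΣQ_DR·Δt = 1.433 × 10^7 m³.
Runoff depth d = V / A = 56.20 mm.
C = d / P = 56.20 / 114 = 0.49.

C ≈ 0.49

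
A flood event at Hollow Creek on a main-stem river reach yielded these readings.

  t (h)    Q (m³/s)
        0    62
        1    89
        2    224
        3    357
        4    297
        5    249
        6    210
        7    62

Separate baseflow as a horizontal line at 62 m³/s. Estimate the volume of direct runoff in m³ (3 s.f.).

V ≈ 3.79 × 10^6 m³

Direct-runoff ordinates (Q − Q_b): 0.0, 27.0, 162.0, 295.0, 235.0, 187.0, 148.0, 0.0 m³/s.
ΣQ_DR = 1054 m³/s.
With Δt = 1 h = 3600 s, V = ΣQ_DR · Δt = 1054 × 3600 = 3.79 × 10^6 m³.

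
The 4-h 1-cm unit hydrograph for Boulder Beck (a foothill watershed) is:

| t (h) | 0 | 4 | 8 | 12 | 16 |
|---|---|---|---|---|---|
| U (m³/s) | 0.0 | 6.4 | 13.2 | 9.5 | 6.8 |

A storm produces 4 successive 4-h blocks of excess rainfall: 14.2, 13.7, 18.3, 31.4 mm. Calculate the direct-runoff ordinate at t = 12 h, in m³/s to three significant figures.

By discrete convolution, Q_j = Σ (P_i / 10 mm) · U_{j−i}.
At t = 12 h (j=3): Q = (14.2/10)·9.5 + (13.7/10)·13.2 + (18.3/10)·6.4 + (31.4/10)·0.0 = 43.3 m³/s.

Q ≈ 43.3 m³/s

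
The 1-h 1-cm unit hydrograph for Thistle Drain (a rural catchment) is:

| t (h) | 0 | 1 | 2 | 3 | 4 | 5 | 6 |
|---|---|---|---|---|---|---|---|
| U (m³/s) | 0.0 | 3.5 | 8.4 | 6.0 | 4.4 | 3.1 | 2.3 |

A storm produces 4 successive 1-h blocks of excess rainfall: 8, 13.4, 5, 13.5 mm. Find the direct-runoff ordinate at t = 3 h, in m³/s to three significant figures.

Q ≈ 17.8 m³/s

By discrete convolution, Q_j = Σ (P_i / 10 mm) · U_{j−i}.
At t = 3 h (j=3): Q = (8/10)·6.0 + (13.4/10)·8.4 + (5/10)·3.5 + (13.5/10)·0.0 = 17.8 m³/s.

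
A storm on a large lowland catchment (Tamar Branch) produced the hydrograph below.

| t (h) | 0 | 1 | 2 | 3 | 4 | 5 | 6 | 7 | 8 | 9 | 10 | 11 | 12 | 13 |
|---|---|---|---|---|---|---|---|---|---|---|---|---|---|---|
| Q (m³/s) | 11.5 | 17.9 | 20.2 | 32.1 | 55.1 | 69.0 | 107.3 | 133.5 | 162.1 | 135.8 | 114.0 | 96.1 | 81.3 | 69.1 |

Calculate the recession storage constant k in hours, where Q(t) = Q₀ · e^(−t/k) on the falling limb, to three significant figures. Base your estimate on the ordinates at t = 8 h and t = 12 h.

On the falling limb, Q drops from 162.1 to 81.3 m³/s between t = 8 h and t = 12 h (Δt = 4 h).
k = −Δt / ln(Q₂/Q₁) = −4 / ln(81.3/162.1) = 5.80 h.

k ≈ 5.80 h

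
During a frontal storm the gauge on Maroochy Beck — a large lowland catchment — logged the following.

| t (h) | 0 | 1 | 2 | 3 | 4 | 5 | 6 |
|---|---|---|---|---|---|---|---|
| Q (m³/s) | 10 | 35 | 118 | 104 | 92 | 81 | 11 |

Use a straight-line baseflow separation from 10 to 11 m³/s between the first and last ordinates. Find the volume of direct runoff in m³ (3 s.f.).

V ≈ 1.36 × 10^6 m³

Direct-runoff ordinates (Q − Q_b): 0.00, 24.83, 107.67, 93.50, 81.33, 70.17, 0.00 m³/s.
ΣQ_DR = 377.5 m³/s.
With Δt = 1 h = 3600 s, V = ΣQ_DR · Δt = 377.5 × 3600 = 1.36 × 10^6 m³.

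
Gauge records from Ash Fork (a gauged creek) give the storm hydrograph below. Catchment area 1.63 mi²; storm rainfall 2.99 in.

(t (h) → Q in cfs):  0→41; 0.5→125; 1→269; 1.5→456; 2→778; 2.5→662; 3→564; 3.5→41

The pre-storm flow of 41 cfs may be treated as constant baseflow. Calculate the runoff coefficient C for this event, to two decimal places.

ΣQ_DR = 2608 cfs; V = ΣQ_DR·Δt = 4.694 × 10^6 ft³.
Runoff depth d = V / A = 1.240 in.
C = d / P = 1.240 / 2.99 = 0.41.

C ≈ 0.41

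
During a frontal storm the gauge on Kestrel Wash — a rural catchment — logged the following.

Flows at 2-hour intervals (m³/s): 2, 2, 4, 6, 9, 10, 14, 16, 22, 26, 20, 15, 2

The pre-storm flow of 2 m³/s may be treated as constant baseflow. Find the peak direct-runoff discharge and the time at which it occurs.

Q_p = 24.0 m³/s at t = 18 h

Subtracting baseflow gives direct-runoff ordinates: 0.0, 0.0, 2.0, 4.0, 7.0, 8.0, 12.0, 14.0, 20.0, 24.0, 18.0, 13.0, 0.0 m³/s.
The maximum is 24.0 m³/s, occurring at the reading for t = 18 h.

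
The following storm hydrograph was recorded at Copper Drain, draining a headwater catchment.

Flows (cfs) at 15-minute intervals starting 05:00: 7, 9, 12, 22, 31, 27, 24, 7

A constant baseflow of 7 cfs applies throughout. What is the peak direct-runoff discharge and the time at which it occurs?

Subtracting baseflow gives direct-runoff ordinates: 0.0, 2.0, 5.0, 15.0, 24.0, 20.0, 17.0, 0.0 cfs.
The maximum is 24.0 cfs, occurring at the reading for t = 06:00.

Q_p = 24.0 cfs at t = 06:00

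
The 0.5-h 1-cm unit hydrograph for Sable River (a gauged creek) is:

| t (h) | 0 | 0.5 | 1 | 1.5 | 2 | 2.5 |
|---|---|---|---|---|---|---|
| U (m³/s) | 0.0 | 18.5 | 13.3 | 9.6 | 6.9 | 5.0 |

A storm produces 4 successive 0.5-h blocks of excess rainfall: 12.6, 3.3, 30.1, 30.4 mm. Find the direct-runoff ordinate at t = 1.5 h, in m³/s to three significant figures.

Q ≈ 72.2 m³/s

By discrete convolution, Q_j = Σ (P_i / 10 mm) · U_{j−i}.
At t = 1.5 h (j=3): Q = (12.6/10)·9.6 + (3.3/10)·13.3 + (30.1/10)·18.5 + (30.4/10)·0.0 = 72.2 m³/s.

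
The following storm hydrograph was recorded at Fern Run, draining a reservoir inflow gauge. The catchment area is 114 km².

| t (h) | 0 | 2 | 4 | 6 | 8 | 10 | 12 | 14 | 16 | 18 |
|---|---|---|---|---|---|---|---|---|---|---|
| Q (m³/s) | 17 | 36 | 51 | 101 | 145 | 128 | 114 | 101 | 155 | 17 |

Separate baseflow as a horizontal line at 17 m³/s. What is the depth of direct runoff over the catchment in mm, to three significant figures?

d ≈ 43.9 mm

Direct runoff: 0.0, 19.0, 34.0, 84.0, 128.0, 111.0, 97.0, 84.0, 138.0, 0.0 m³/s; ΣQ_DR = 695.0 m³/s.
V = ΣQ_DR · Δt = 695.0 × 7200 s = 5.004 × 10^6 m³.
Over A = 114 km², depth = V / A = 43.9 mm.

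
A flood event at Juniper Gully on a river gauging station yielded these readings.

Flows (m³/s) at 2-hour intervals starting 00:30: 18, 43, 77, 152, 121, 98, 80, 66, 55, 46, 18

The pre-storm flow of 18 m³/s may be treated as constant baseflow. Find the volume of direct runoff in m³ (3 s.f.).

Direct-runoff ordinates (Q − Q_b): 0.0, 25.0, 59.0, 134.0, 103.0, 80.0, 62.0, 48.0, 37.0, 28.0, 0.0 m³/s.
ΣQ_DR = 576.0 m³/s.
With Δt = 2 h = 7200 s, V = ΣQ_DR · Δt = 576.0 × 7200 = 4.15 × 10^6 m³.

V ≈ 4.15 × 10^6 m³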